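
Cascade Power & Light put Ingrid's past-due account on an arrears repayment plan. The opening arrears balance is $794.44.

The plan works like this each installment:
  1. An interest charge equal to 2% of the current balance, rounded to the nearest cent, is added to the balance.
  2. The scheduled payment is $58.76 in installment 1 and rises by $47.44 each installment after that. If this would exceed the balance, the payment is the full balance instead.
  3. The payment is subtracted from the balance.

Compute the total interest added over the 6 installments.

$62.87

Installment 1: opening $794.44; interest $15.89 → $810.33; payment $58.76; balance $751.57
Installment 2: opening $751.57; interest $15.03 → $766.60; payment $106.20; balance $660.40
Installment 3: opening $660.40; interest $13.21 → $673.61; payment $153.64; balance $519.97
Installment 4: opening $519.97; interest $10.40 → $530.37; payment $201.08; balance $329.29
Installment 5: opening $329.29; interest $6.59 → $335.88; payment $248.52; balance $87.36
Installment 6: opening $87.36; interest $1.75 → $89.11; payment $89.11; balance $0.00
Total interest: $15.89 + $15.03 + $13.21 + $10.40 + $6.59 + $1.75 = $62.87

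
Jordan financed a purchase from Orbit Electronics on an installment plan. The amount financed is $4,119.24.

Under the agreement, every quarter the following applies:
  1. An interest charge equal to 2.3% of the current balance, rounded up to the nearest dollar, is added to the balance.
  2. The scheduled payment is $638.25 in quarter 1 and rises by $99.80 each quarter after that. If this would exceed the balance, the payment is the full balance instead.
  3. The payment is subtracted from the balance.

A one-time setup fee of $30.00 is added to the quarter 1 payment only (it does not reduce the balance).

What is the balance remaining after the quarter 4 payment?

Quarter 1: $4,119.24 +$95.00 interest = $4,214.24; pay $638.25 (+ $30.00 fee) → $3,575.99
Quarter 2: $3,575.99 +$83.00 interest = $3,658.99; pay $738.05 → $2,920.94
Quarter 3: $2,920.94 +$68.00 interest = $2,988.94; pay $837.85 → $2,151.09
Quarter 4: $2,151.09 +$50.00 interest = $2,201.09; pay $937.65 → $1,263.44

$1,263.44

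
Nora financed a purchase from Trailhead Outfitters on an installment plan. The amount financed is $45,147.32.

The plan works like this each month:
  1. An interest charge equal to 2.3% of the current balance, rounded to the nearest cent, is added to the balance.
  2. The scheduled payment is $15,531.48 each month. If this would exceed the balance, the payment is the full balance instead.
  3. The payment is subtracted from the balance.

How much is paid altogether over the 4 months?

Month 1: opening $45,147.32; interest $1,038.39 → $46,185.71; payment $15,531.48; balance $30,654.23
Month 2: opening $30,654.23; interest $705.05 → $31,359.28; payment $15,531.48; balance $15,827.80
Month 3: opening $15,827.80; interest $364.04 → $16,191.84; payment $15,531.48; balance $660.36
Month 4: opening $660.36; interest $15.19 → $675.55; payment $675.55; balance $0.00
Total paid: $47,269.99

$47,269.99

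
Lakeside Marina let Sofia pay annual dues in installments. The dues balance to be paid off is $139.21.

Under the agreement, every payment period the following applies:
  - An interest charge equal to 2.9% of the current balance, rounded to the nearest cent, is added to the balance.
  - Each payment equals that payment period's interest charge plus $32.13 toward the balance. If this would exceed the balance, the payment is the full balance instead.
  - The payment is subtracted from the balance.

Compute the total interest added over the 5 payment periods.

Payment period 1: opening $139.21; interest $4.04 → $143.25; payment $36.17; balance $107.08
Payment period 2: opening $107.08; interest $3.11 → $110.19; payment $35.24; balance $74.95
Payment period 3: opening $74.95; interest $2.17 → $77.12; payment $34.30; balance $42.82
Payment period 4: opening $42.82; interest $1.24 → $44.06; payment $33.37; balance $10.69
Payment period 5: opening $10.69; interest $0.31 → $11.00; payment $11.00; balance $0.00
Total interest: $4.04 + $3.11 + $2.17 + $1.24 + $0.31 = $10.87

$10.87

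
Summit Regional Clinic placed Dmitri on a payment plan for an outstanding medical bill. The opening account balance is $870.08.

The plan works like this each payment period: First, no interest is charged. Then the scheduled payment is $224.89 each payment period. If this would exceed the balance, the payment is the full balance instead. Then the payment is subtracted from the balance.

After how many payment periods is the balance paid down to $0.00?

4

Payment period 1: $870.08 − $224.89 → $645.19
Payment period 2: $645.19 − $224.89 → $420.30
Payment period 3: $420.30 − $224.89 → $195.41
Payment period 4: $195.41 − $195.41 → $0.00
Balance reaches $0.00 in payment period 4.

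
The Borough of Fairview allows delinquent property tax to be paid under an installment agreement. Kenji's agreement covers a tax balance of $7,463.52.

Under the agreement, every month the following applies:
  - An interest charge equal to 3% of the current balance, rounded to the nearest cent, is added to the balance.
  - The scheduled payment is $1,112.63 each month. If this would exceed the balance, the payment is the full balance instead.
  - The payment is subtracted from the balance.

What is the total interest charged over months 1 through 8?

$998.20

Month 1: opening $7,463.52; interest $223.91 → $7,687.43; payment $1,112.63; balance $6,574.80
Month 2: opening $6,574.80; interest $197.24 → $6,772.04; payment $1,112.63; balance $5,659.41
Month 3: opening $5,659.41; interest $169.78 → $5,829.19; payment $1,112.63; balance $4,716.56
Month 4: opening $4,716.56; interest $141.50 → $4,858.06; payment $1,112.63; balance $3,745.43
Month 5: opening $3,745.43; interest $112.36 → $3,857.79; payment $1,112.63; balance $2,745.16
Month 6: opening $2,745.16; interest $82.35 → $2,827.51; payment $1,112.63; balance $1,714.88
Month 7: opening $1,714.88; interest $51.45 → $1,766.33; payment $1,112.63; balance $653.70
Month 8: opening $653.70; interest $19.61 → $673.31; payment $673.31; balance $0.00
Total interest: $223.91 + $197.24 + $169.78 + $141.50 + $112.36 + $82.35 + $51.45 + $19.61 = $998.20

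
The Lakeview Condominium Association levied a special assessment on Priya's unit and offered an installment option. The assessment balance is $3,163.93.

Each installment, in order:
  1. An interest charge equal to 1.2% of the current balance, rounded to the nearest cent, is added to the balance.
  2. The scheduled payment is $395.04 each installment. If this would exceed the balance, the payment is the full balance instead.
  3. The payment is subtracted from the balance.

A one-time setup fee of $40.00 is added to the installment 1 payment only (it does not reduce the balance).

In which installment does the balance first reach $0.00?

9

Installment 1: $3,163.93 +$37.97 interest = $3,201.90; pay $395.04 (+ $40.00 fee) → $2,806.86
Installment 2: $2,806.86 +$33.68 interest = $2,840.54; pay $395.04 → $2,445.50
Installment 3: $2,445.50 +$29.35 interest = $2,474.85; pay $395.04 → $2,079.81
Installment 4: $2,079.81 +$24.96 interest = $2,104.77; pay $395.04 → $1,709.73
Installment 5: $1,709.73 +$20.52 interest = $1,730.25; pay $395.04 → $1,335.21
Installment 6: $1,335.21 +$16.02 interest = $1,351.23; pay $395.04 → $956.19
Installment 7: $956.19 +$11.47 interest = $967.66; pay $395.04 → $572.62
Installment 8: $572.62 +$6.87 interest = $579.49; pay $395.04 → $184.45
Installment 9: $184.45 +$2.21 interest = $186.66; pay $186.66 → $0.00
Balance reaches $0.00 in installment 9.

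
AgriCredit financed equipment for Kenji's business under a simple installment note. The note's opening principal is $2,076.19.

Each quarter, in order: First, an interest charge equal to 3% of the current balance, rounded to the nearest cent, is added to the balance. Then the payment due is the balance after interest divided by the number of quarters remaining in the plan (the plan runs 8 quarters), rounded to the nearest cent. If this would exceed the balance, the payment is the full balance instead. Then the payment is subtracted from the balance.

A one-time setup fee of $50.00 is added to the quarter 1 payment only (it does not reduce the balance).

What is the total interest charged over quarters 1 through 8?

$300.83

# | Opening | Interest | Payment | Fee | End bal
1 | $2,076.19 | $62.29 | $267.31 | $50.00 | $1,871.17
2 | $1,871.17 | $56.14 | $275.33 | — | $1,651.98
3 | $1,651.98 | $49.56 | $283.59 | — | $1,417.95
4 | $1,417.95 | $42.54 | $292.10 | — | $1,168.39
5 | $1,168.39 | $35.05 | $300.86 | — | $902.58
6 | $902.58 | $27.08 | $309.89 | — | $619.77
7 | $619.77 | $18.59 | $319.18 | — | $319.18
8 | $319.18 | $9.58 | $328.76 | — | $0.00
Total interest: $62.29 + $56.14 + $49.56 + $42.54 + $35.05 + $27.08 + $18.59 + $9.58 = $300.83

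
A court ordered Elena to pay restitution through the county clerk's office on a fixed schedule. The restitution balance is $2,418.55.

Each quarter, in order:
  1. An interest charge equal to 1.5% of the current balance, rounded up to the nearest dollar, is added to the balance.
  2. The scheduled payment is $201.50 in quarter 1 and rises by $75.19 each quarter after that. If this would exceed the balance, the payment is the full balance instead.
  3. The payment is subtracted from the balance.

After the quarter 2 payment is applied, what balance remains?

Quarter 1: $2,418.55 +$37.00 interest = $2,455.55; pay $201.50 → $2,254.05
Quarter 2: $2,254.05 +$34.00 interest = $2,288.05; pay $276.69 → $2,011.36

$2,011.36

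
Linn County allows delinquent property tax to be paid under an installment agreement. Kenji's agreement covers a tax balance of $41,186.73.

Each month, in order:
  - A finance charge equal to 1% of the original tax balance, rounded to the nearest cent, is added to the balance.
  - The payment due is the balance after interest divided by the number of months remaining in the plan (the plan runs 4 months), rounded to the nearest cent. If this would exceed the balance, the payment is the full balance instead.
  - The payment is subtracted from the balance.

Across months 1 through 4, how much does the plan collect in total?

$42,834.21

Month 1: opening $41,186.73; interest $411.87 → $41,598.60; payment $10,399.65; balance $31,198.95
Month 2: opening $31,198.95; interest $411.87 → $31,610.82; payment $10,536.94; balance $21,073.88
Month 3: opening $21,073.88; interest $411.87 → $21,485.75; payment $10,742.88; balance $10,742.87
Month 4: opening $10,742.87; interest $411.87 → $11,154.74; payment $11,154.74; balance $0.00
Total paid: $42,834.21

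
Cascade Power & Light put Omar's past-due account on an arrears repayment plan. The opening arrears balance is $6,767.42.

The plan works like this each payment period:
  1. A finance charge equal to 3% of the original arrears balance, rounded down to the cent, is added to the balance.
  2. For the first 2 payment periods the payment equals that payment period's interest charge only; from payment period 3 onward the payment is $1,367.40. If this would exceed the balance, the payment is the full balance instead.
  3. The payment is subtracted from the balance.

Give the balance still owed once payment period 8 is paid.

$0.00

# | Opening | Interest | Payment | End bal
1 | $6,767.42 | $203.02 | $203.02 | $6,767.42
2 | $6,767.42 | $203.02 | $203.02 | $6,767.42
3 | $6,767.42 | $203.02 | $1,367.40 | $5,603.04
4 | $5,603.04 | $203.02 | $1,367.40 | $4,438.66
5 | $4,438.66 | $203.02 | $1,367.40 | $3,274.28
6 | $3,274.28 | $203.02 | $1,367.40 | $2,109.90
7 | $2,109.90 | $203.02 | $1,367.40 | $945.52
8 | $945.52 | $203.02 | $1,148.54 | $0.00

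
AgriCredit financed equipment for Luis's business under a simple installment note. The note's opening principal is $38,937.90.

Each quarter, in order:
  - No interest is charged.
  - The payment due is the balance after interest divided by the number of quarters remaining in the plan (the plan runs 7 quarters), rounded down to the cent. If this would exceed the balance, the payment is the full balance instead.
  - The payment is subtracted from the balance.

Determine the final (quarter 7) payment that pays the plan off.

# | Opening | Payment | End bal
1 | $38,937.90 | $5,562.55 | $33,375.35
2 | $33,375.35 | $5,562.55 | $27,812.80
3 | $27,812.80 | $5,562.56 | $22,250.24
4 | $22,250.24 | $5,562.56 | $16,687.68
5 | $16,687.68 | $5,562.56 | $11,125.12
6 | $11,125.12 | $5,562.56 | $5,562.56
7 | $5,562.56 | $5,562.56 | $0.00

$5,562.56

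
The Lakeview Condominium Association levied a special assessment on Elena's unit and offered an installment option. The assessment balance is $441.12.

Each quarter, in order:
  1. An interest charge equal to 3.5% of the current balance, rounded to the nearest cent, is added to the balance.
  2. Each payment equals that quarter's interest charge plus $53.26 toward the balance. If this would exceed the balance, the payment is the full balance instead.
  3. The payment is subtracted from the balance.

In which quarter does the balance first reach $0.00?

9

Quarter 1: $441.12 +$15.44 interest = $456.56; pay $68.70 → $387.86
Quarter 2: $387.86 +$13.58 interest = $401.44; pay $66.84 → $334.60
Quarter 3: $334.60 +$11.71 interest = $346.31; pay $64.97 → $281.34
Quarter 4: $281.34 +$9.85 interest = $291.19; pay $63.11 → $228.08
Quarter 5: $228.08 +$7.98 interest = $236.06; pay $61.24 → $174.82
Quarter 6: $174.82 +$6.12 interest = $180.94; pay $59.38 → $121.56
Quarter 7: $121.56 +$4.25 interest = $125.81; pay $57.51 → $68.30
Quarter 8: $68.30 +$2.39 interest = $70.69; pay $55.65 → $15.04
Quarter 9: $15.04 +$0.53 interest = $15.57; pay $15.57 → $0.00
Balance reaches $0.00 in quarter 9.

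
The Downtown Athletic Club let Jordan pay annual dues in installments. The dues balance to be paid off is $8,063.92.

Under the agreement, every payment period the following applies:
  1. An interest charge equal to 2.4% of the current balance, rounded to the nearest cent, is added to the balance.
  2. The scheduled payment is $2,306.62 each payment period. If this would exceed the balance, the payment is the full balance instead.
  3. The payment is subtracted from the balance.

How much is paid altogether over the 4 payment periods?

# | Opening | Interest | Payment | End bal
1 | $8,063.92 | $193.53 | $2,306.62 | $5,950.83
2 | $5,950.83 | $142.82 | $2,306.62 | $3,787.03
3 | $3,787.03 | $90.89 | $2,306.62 | $1,571.30
4 | $1,571.30 | $37.71 | $1,609.01 | $0.00
Total paid: $8,528.87

$8,528.87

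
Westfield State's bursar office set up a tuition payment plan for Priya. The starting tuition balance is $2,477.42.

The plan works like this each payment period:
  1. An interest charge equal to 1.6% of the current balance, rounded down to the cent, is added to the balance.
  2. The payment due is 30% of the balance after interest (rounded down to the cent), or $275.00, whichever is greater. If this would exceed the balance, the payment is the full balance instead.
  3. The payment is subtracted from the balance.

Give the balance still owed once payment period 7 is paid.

$0.00

Payment period 1: $2,477.42 +$39.63 interest = $2,517.05; pay $755.11 → $1,761.94
Payment period 2: $1,761.94 +$28.19 interest = $1,790.13; pay $537.03 → $1,253.10
Payment period 3: $1,253.10 +$20.04 interest = $1,273.14; pay $381.94 → $891.20
Payment period 4: $891.20 +$14.25 interest = $905.45; pay $275.00 → $630.45
Payment period 5: $630.45 +$10.08 interest = $640.53; pay $275.00 → $365.53
Payment period 6: $365.53 +$5.84 interest = $371.37; pay $275.00 → $96.37
Payment period 7: $96.37 +$1.54 interest = $97.91; pay $97.91 → $0.00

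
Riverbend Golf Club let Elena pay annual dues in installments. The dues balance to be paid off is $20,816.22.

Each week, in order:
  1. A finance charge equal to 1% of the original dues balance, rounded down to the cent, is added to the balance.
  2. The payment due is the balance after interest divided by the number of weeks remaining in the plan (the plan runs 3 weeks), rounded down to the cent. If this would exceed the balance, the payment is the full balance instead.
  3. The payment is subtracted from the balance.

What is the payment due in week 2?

$7,112.21

Week 1: opening $20,816.22; interest $208.16 → $21,024.38; payment $7,008.12; balance $14,016.26
Week 2: opening $14,016.26; interest $208.16 → $14,224.42; payment $7,112.21; balance $7,112.21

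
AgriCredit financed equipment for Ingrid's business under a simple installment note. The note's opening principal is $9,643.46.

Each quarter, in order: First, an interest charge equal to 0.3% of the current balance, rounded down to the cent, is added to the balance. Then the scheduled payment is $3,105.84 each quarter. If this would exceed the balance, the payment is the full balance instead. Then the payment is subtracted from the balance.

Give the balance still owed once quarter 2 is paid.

$3,480.40

Quarter 1: opening $9,643.46; interest $28.93 → $9,672.39; payment $3,105.84; balance $6,566.55
Quarter 2: opening $6,566.55; interest $19.69 → $6,586.24; payment $3,105.84; balance $3,480.40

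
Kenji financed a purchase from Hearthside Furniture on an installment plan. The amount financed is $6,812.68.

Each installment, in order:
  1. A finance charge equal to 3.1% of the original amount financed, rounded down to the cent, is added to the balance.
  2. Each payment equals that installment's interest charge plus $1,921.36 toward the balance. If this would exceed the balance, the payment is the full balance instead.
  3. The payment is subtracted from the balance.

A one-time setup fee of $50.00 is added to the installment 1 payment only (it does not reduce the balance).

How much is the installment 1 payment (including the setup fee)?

Installment 1: $6,812.68 +$211.19 interest = $7,023.87; pay $2,132.55 (+ $50.00 fee) → $4,891.32

$2,182.55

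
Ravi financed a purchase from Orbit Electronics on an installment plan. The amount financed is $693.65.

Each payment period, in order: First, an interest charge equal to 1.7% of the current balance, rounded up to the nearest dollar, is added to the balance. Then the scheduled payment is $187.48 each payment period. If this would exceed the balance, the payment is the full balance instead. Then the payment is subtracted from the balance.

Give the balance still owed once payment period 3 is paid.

# | Opening | Interest | Payment | End bal
1 | $693.65 | $12.00 | $187.48 | $518.17
2 | $518.17 | $9.00 | $187.48 | $339.69
3 | $339.69 | $6.00 | $187.48 | $158.21

$158.21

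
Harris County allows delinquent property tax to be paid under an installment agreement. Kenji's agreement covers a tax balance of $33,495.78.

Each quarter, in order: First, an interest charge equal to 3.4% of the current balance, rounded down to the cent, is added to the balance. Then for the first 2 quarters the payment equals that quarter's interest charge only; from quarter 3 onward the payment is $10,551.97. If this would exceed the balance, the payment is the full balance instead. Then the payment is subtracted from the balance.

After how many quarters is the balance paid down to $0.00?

Quarter 1: opening $33,495.78; interest $1,138.85 → $34,634.63; payment $1,138.85; balance $33,495.78
Quarter 2: opening $33,495.78; interest $1,138.85 → $34,634.63; payment $1,138.85; balance $33,495.78
Quarter 3: opening $33,495.78; interest $1,138.85 → $34,634.63; payment $10,551.97; balance $24,082.66
Quarter 4: opening $24,082.66; interest $818.81 → $24,901.47; payment $10,551.97; balance $14,349.50
Quarter 5: opening $14,349.50; interest $487.88 → $14,837.38; payment $10,551.97; balance $4,285.41
Quarter 6: opening $4,285.41; interest $145.70 → $4,431.11; payment $4,431.11; balance $0.00
Balance reaches $0.00 in quarter 6.

6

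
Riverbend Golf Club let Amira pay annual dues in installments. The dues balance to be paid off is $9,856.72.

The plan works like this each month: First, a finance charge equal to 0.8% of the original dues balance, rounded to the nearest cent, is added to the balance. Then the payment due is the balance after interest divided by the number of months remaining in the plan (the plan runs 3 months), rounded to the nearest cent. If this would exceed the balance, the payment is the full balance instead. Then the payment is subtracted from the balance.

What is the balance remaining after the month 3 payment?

$0.00

Month 1: opening $9,856.72; interest $78.85 → $9,935.57; payment $3,311.86; balance $6,623.71
Month 2: opening $6,623.71; interest $78.85 → $6,702.56; payment $3,351.28; balance $3,351.28
Month 3: opening $3,351.28; interest $78.85 → $3,430.13; payment $3,430.13; balance $0.00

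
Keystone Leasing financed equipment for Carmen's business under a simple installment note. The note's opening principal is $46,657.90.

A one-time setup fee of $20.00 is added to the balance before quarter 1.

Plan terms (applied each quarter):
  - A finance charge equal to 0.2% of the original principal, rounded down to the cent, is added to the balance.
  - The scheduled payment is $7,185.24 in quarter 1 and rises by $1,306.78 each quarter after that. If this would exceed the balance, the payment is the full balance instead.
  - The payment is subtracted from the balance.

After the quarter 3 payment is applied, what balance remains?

$21,481.77

Quarter 1: opening $46,677.90; interest $93.31 → $46,771.21; payment $7,185.24; balance $39,585.97
Quarter 2: opening $39,585.97; interest $93.31 → $39,679.28; payment $8,492.02; balance $31,187.26
Quarter 3: opening $31,187.26; interest $93.31 → $31,280.57; payment $9,798.80; balance $21,481.77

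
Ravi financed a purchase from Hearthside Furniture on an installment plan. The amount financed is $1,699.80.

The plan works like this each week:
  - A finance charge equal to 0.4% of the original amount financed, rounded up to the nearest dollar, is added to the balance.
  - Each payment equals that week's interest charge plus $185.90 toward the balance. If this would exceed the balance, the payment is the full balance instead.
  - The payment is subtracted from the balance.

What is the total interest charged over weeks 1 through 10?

$70.00

Week 1: opening $1,699.80; interest $7.00 → $1,706.80; payment $192.90; balance $1,513.90
Week 2: opening $1,513.90; interest $7.00 → $1,520.90; payment $192.90; balance $1,328.00
Week 3: opening $1,328.00; interest $7.00 → $1,335.00; payment $192.90; balance $1,142.10
Week 4: opening $1,142.10; interest $7.00 → $1,149.10; payment $192.90; balance $956.20
Week 5: opening $956.20; interest $7.00 → $963.20; payment $192.90; balance $770.30
Week 6: opening $770.30; interest $7.00 → $777.30; payment $192.90; balance $584.40
Week 7: opening $584.40; interest $7.00 → $591.40; payment $192.90; balance $398.50
Week 8: opening $398.50; interest $7.00 → $405.50; payment $192.90; balance $212.60
Week 9: opening $212.60; interest $7.00 → $219.60; payment $192.90; balance $26.70
Week 10: opening $26.70; interest $7.00 → $33.70; payment $33.70; balance $0.00
Total interest: $7.00 + $7.00 + $7.00 + $7.00 + $7.00 + $7.00 + $7.00 + $7.00 + $7.00 + $7.00 = $70.00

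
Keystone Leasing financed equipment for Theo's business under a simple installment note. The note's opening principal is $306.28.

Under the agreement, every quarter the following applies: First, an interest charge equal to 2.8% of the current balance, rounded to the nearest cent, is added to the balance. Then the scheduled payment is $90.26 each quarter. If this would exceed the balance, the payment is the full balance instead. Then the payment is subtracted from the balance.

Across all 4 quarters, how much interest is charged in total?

$20.33

Quarter 1: $306.28 +$8.58 interest = $314.86; pay $90.26 → $224.60
Quarter 2: $224.60 +$6.29 interest = $230.89; pay $90.26 → $140.63
Quarter 3: $140.63 +$3.94 interest = $144.57; pay $90.26 → $54.31
Quarter 4: $54.31 +$1.52 interest = $55.83; pay $55.83 → $0.00
Total interest: $8.58 + $6.29 + $3.94 + $1.52 = $20.33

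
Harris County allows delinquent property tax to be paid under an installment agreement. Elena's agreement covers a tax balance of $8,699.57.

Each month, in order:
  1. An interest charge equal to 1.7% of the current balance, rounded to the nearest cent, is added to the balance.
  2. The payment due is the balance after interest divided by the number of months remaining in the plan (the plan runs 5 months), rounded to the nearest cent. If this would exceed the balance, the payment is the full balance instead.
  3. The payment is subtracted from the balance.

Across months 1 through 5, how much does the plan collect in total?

Month 1: $8,699.57 +$147.89 interest = $8,847.46; pay $1,769.49 → $7,077.97
Month 2: $7,077.97 +$120.33 interest = $7,198.30; pay $1,799.58 → $5,398.72
Month 3: $5,398.72 +$91.78 interest = $5,490.50; pay $1,830.17 → $3,660.33
Month 4: $3,660.33 +$62.23 interest = $3,722.56; pay $1,861.28 → $1,861.28
Month 5: $1,861.28 +$31.64 interest = $1,892.92; pay $1,892.92 → $0.00
Total paid: $9,153.44

$9,153.44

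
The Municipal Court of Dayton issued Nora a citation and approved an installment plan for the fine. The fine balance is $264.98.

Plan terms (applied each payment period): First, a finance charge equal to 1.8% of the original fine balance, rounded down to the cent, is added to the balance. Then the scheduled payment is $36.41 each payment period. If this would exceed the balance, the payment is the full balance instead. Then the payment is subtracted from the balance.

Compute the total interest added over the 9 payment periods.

Payment period 1: $264.98 +$4.76 interest = $269.74; pay $36.41 → $233.33
Payment period 2: $233.33 +$4.76 interest = $238.09; pay $36.41 → $201.68
Payment period 3: $201.68 +$4.76 interest = $206.44; pay $36.41 → $170.03
Payment period 4: $170.03 +$4.76 interest = $174.79; pay $36.41 → $138.38
Payment period 5: $138.38 +$4.76 interest = $143.14; pay $36.41 → $106.73
Payment period 6: $106.73 +$4.76 interest = $111.49; pay $36.41 → $75.08
Payment period 7: $75.08 +$4.76 interest = $79.84; pay $36.41 → $43.43
Payment period 8: $43.43 +$4.76 interest = $48.19; pay $36.41 → $11.78
Payment period 9: $11.78 +$4.76 interest = $16.54; pay $16.54 → $0.00
Total interest: $4.76 + $4.76 + $4.76 + $4.76 + $4.76 + $4.76 + $4.76 + $4.76 + $4.76 = $42.84

$42.84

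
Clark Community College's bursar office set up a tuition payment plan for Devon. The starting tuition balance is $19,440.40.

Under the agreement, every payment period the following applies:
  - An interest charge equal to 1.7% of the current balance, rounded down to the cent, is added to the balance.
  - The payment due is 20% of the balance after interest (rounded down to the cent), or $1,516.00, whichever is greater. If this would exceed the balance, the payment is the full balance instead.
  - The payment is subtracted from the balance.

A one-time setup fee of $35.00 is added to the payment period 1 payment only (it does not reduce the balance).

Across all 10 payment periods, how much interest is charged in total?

Payment period 1: opening $19,440.40; interest $330.48 → $19,770.88; payment $3,954.17 (+ $35.00 fee); balance $15,816.71
Payment period 2: opening $15,816.71; interest $268.88 → $16,085.59; payment $3,217.11; balance $12,868.48
Payment period 3: opening $12,868.48; interest $218.76 → $13,087.24; payment $2,617.44; balance $10,469.80
Payment period 4: opening $10,469.80; interest $177.98 → $10,647.78; payment $2,129.55; balance $8,518.23
Payment period 5: opening $8,518.23; interest $144.80 → $8,663.03; payment $1,732.60; balance $6,930.43
Payment period 6: opening $6,930.43; interest $117.81 → $7,048.24; payment $1,516.00; balance $5,532.24
Payment period 7: opening $5,532.24; interest $94.04 → $5,626.28; payment $1,516.00; balance $4,110.28
Payment period 8: opening $4,110.28; interest $69.87 → $4,180.15; payment $1,516.00; balance $2,664.15
Payment period 9: opening $2,664.15; interest $45.29 → $2,709.44; payment $1,516.00; balance $1,193.44
Payment period 10: opening $1,193.44; interest $20.28 → $1,213.72; payment $1,213.72; balance $0.00
Total interest: $330.48 + $268.88 + $218.76 + $177.98 + $144.80 + $117.81 + $94.04 + $69.87 + $45.29 + $20.28 = $1,488.19

$1,488.19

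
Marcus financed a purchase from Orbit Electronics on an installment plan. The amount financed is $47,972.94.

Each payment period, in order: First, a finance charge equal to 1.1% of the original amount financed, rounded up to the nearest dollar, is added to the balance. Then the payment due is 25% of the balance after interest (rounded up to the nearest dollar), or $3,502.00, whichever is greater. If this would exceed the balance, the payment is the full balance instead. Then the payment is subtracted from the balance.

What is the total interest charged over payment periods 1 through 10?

$5,280.00

Payment period 1: opening $47,972.94; interest $528.00 → $48,500.94; payment $12,126.00; balance $36,374.94
Payment period 2: opening $36,374.94; interest $528.00 → $36,902.94; payment $9,226.00; balance $27,676.94
Payment period 3: opening $27,676.94; interest $528.00 → $28,204.94; payment $7,052.00; balance $21,152.94
Payment period 4: opening $21,152.94; interest $528.00 → $21,680.94; payment $5,421.00; balance $16,259.94
Payment period 5: opening $16,259.94; interest $528.00 → $16,787.94; payment $4,197.00; balance $12,590.94
Payment period 6: opening $12,590.94; interest $528.00 → $13,118.94; payment $3,502.00; balance $9,616.94
Payment period 7: opening $9,616.94; interest $528.00 → $10,144.94; payment $3,502.00; balance $6,642.94
Payment period 8: opening $6,642.94; interest $528.00 → $7,170.94; payment $3,502.00; balance $3,668.94
Payment period 9: opening $3,668.94; interest $528.00 → $4,196.94; payment $3,502.00; balance $694.94
Payment period 10: opening $694.94; interest $528.00 → $1,222.94; payment $1,222.94; balance $0.00
Total interest: $528.00 + $528.00 + $528.00 + $528.00 + $528.00 + $528.00 + $528.00 + $528.00 + $528.00 + $528.00 = $5,280.00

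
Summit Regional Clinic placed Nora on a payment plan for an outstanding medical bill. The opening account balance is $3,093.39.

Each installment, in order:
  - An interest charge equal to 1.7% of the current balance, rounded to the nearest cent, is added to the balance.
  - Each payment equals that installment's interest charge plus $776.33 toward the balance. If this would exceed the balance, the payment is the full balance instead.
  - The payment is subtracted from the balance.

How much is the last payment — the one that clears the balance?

# | Opening | Interest | Payment | End bal
1 | $3,093.39 | $52.59 | $828.92 | $2,317.06
2 | $2,317.06 | $39.39 | $815.72 | $1,540.73
3 | $1,540.73 | $26.19 | $802.52 | $764.40
4 | $764.40 | $12.99 | $777.39 | $0.00

$777.39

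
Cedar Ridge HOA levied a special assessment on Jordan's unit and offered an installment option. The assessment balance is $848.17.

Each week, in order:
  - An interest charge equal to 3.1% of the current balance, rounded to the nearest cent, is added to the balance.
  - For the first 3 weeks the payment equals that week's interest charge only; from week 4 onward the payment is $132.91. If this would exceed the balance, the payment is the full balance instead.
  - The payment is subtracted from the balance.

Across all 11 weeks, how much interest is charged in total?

$190.71

Week 1: opening $848.17; interest $26.29 → $874.46; payment $26.29; balance $848.17
Week 2: opening $848.17; interest $26.29 → $874.46; payment $26.29; balance $848.17
Week 3: opening $848.17; interest $26.29 → $874.46; payment $26.29; balance $848.17
Week 4: opening $848.17; interest $26.29 → $874.46; payment $132.91; balance $741.55
Week 5: opening $741.55; interest $22.99 → $764.54; payment $132.91; balance $631.63
Week 6: opening $631.63; interest $19.58 → $651.21; payment $132.91; balance $518.30
Week 7: opening $518.30; interest $16.07 → $534.37; payment $132.91; balance $401.46
Week 8: opening $401.46; interest $12.45 → $413.91; payment $132.91; balance $281.00
Week 9: opening $281.00; interest $8.71 → $289.71; payment $132.91; balance $156.80
Week 10: opening $156.80; interest $4.86 → $161.66; payment $132.91; balance $28.75
Week 11: opening $28.75; interest $0.89 → $29.64; payment $29.64; balance $0.00
Total interest: $26.29 + $26.29 + $26.29 + $26.29 + $22.99 + $19.58 + $16.07 + $12.45 + $8.71 + $4.86 + $0.89 = $190.71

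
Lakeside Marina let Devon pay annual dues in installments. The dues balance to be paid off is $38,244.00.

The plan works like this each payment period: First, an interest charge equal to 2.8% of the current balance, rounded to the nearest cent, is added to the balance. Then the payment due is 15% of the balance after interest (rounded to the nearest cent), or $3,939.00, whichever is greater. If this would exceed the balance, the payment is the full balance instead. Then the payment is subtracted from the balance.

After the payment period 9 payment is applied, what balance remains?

$4,761.83

# | Opening | Interest | Payment | End bal
1 | $38,244.00 | $1,070.83 | $5,897.22 | $33,417.61
2 | $33,417.61 | $935.69 | $5,153.00 | $29,200.30
3 | $29,200.30 | $817.61 | $4,502.69 | $25,515.22
4 | $25,515.22 | $714.43 | $3,939.00 | $22,290.65
5 | $22,290.65 | $624.14 | $3,939.00 | $18,975.79
6 | $18,975.79 | $531.32 | $3,939.00 | $15,568.11
7 | $15,568.11 | $435.91 | $3,939.00 | $12,065.02
8 | $12,065.02 | $337.82 | $3,939.00 | $8,463.84
9 | $8,463.84 | $236.99 | $3,939.00 | $4,761.83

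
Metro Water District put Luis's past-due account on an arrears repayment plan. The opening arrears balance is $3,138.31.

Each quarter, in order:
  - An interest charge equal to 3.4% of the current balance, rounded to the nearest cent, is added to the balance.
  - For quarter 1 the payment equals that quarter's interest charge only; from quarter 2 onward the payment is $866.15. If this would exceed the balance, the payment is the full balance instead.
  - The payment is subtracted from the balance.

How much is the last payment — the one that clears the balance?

Quarter 1: opening $3,138.31; interest $106.70 → $3,245.01; payment $106.70; balance $3,138.31
Quarter 2: opening $3,138.31; interest $106.70 → $3,245.01; payment $866.15; balance $2,378.86
Quarter 3: opening $2,378.86; interest $80.88 → $2,459.74; payment $866.15; balance $1,593.59
Quarter 4: opening $1,593.59; interest $54.18 → $1,647.77; payment $866.15; balance $781.62
Quarter 5: opening $781.62; interest $26.58 → $808.20; payment $808.20; balance $0.00

$808.20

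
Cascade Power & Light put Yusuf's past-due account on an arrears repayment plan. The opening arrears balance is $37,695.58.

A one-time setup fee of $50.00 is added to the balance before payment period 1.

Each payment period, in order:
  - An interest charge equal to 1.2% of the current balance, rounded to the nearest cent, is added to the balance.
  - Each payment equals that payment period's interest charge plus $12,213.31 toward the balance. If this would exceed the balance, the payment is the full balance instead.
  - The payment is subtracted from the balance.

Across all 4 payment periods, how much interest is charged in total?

Payment period 1: $37,745.58 +$452.95 interest = $38,198.53; pay $12,666.26 → $25,532.27
Payment period 2: $25,532.27 +$306.39 interest = $25,838.66; pay $12,519.70 → $13,318.96
Payment period 3: $13,318.96 +$159.83 interest = $13,478.79; pay $12,373.14 → $1,105.65
Payment period 4: $1,105.65 +$13.27 interest = $1,118.92; pay $1,118.92 → $0.00
Total interest: $452.95 + $306.39 + $159.83 + $13.27 = $932.44

$932.44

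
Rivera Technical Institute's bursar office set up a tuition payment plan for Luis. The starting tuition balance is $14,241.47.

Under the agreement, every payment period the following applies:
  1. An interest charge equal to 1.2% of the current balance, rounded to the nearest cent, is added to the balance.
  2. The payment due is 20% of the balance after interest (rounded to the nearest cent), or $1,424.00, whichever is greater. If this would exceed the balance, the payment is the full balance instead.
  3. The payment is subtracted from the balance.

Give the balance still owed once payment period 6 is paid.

$3,401.02

Payment period 1: opening $14,241.47; interest $170.90 → $14,412.37; payment $2,882.47; balance $11,529.90
Payment period 2: opening $11,529.90; interest $138.36 → $11,668.26; payment $2,333.65; balance $9,334.61
Payment period 3: opening $9,334.61; interest $112.02 → $9,446.63; payment $1,889.33; balance $7,557.30
Payment period 4: opening $7,557.30; interest $90.69 → $7,647.99; payment $1,529.60; balance $6,118.39
Payment period 5: opening $6,118.39; interest $73.42 → $6,191.81; payment $1,424.00; balance $4,767.81
Payment period 6: opening $4,767.81; interest $57.21 → $4,825.02; payment $1,424.00; balance $3,401.02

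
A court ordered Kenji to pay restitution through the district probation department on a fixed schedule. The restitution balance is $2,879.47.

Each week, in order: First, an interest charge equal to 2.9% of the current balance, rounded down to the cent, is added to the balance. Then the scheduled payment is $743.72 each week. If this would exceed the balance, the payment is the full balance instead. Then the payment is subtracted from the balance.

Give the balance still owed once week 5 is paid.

Week 1: opening $2,879.47; interest $83.50 → $2,962.97; payment $743.72; balance $2,219.25
Week 2: opening $2,219.25; interest $64.35 → $2,283.60; payment $743.72; balance $1,539.88
Week 3: opening $1,539.88; interest $44.65 → $1,584.53; payment $743.72; balance $840.81
Week 4: opening $840.81; interest $24.38 → $865.19; payment $743.72; balance $121.47
Week 5: opening $121.47; interest $3.52 → $124.99; payment $124.99; balance $0.00

$0.00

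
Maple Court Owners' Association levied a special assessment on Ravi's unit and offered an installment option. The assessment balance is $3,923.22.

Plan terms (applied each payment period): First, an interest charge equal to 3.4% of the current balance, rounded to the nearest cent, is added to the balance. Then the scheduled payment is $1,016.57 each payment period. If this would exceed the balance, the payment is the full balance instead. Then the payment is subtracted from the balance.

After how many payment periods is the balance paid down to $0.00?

5

Payment period 1: $3,923.22 +$133.39 interest = $4,056.61; pay $1,016.57 → $3,040.04
Payment period 2: $3,040.04 +$103.36 interest = $3,143.40; pay $1,016.57 → $2,126.83
Payment period 3: $2,126.83 +$72.31 interest = $2,199.14; pay $1,016.57 → $1,182.57
Payment period 4: $1,182.57 +$40.21 interest = $1,222.78; pay $1,016.57 → $206.21
Payment period 5: $206.21 +$7.01 interest = $213.22; pay $213.22 → $0.00
Balance reaches $0.00 in payment period 5.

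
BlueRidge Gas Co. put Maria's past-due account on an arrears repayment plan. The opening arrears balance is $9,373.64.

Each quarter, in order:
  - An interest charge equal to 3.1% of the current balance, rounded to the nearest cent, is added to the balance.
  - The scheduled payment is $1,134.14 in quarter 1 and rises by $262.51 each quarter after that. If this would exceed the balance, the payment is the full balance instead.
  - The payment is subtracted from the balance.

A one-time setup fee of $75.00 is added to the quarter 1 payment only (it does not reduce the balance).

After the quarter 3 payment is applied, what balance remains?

Quarter 1: $9,373.64 +$290.58 interest = $9,664.22; pay $1,134.14 (+ $75.00 fee) → $8,530.08
Quarter 2: $8,530.08 +$264.43 interest = $8,794.51; pay $1,396.65 → $7,397.86
Quarter 3: $7,397.86 +$229.33 interest = $7,627.19; pay $1,659.16 → $5,968.03

$5,968.03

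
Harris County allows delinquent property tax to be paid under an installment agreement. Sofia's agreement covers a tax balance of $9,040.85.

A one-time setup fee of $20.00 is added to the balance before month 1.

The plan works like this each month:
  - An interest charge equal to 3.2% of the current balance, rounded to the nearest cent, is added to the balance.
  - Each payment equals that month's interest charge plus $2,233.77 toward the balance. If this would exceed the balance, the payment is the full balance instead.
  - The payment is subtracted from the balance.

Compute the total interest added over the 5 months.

# | Opening | Interest | Payment | End bal
1 | $9,060.85 | $289.95 | $2,523.72 | $6,827.08
2 | $6,827.08 | $218.47 | $2,452.24 | $4,593.31
3 | $4,593.31 | $146.99 | $2,380.76 | $2,359.54
4 | $2,359.54 | $75.51 | $2,309.28 | $125.77
5 | $125.77 | $4.02 | $129.79 | $0.00
Total interest: $289.95 + $218.47 + $146.99 + $75.51 + $4.02 = $734.94

$734.94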